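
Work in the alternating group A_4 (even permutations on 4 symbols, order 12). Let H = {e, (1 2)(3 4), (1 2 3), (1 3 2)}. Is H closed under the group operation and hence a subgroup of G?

No

Closure fails: (1 3 2) ∘ (1 2)(3 4) = (2 3 4) ∉ H. So H is not a subgroup.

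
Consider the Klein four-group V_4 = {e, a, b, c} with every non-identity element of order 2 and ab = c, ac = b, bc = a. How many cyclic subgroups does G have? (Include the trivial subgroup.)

4

A cyclic subgroup of order d is generated by each of its φ(d) elements of order d, so the cyclic subgroups of order d number (#elements of order d)/φ(d).
Cyclic subgroups by order — order 1: 1; order 2: 3.
Total: 4.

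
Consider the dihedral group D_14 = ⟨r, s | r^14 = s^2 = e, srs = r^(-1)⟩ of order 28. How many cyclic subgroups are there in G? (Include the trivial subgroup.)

18

Each element a generates a cyclic subgroup ⟨a⟩; distinct elements may generate the same one (a cyclic group of order d has φ(d) generators).
Cyclic subgroups by order — order 1: 1; order 2: 15; order 7: 1; order 14: 1.
Total: 18.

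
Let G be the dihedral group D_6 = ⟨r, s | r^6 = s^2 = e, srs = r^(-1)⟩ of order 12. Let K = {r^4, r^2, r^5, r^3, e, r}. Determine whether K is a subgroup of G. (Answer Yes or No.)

Yes

|K| = 6 divides |G| = 12, consistent with Lagrange.
K contains the identity, every element's inverse is in K, and K is closed under ·: it is a subgroup.
In fact K = ⟨r^5⟩.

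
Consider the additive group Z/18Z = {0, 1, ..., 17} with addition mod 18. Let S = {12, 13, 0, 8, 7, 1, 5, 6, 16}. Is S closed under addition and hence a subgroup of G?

1 ∈ S but its inverse 17 ∉ S, so S is not a subgroup.

No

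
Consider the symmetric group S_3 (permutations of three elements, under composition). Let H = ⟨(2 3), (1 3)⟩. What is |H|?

6

|⟨(2 3)⟩| = 2 and |⟨(1 3)⟩| = 2, so |H| is a multiple of lcm(2, 2) = 2 and divides |G| = 6.
Closing {(2 3), (1 3)} under the group operation gives all of G, so |H| = 6.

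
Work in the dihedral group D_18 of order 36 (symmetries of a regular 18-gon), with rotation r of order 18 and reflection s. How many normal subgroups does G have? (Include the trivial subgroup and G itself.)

G has 45 subgroups. Checking conjugation-invariance by order — order 1: 1/1 normal; order 2: 1/19 normal; order 3: 1/1 normal; order 4: 0/9 normal; order 6: 1/7 normal; order 9: 1/1 normal; order 12: 0/3 normal; order 18: 3/3 normal; order 36: 1/1 normal.
Total normal subgroups: 9.

9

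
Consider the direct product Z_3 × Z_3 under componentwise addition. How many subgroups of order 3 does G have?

4

|G| = 9 and 3 | 9, so subgroups of order 3 are possible by Lagrange.
The subgroups of order 3 are: {(0,0), (0,1), (0,2)}; {(0,0), (1,0), (2,0)}; {(0,0), (1,1), (2,2)}; {(0,0), (1,2), (2,1)}.
So G has 4 subgroups of order 3.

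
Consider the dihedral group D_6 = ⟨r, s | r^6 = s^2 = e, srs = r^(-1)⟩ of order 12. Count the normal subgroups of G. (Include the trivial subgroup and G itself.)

7

G has 16 subgroups. Checking conjugation-invariance by order — order 1: 1/1 normal; order 2: 1/7 normal; order 3: 1/1 normal; order 4: 0/3 normal; order 6: 3/3 normal; order 12: 1/1 normal.
Total normal subgroups: 7.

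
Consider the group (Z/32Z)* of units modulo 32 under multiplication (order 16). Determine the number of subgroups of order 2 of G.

3

|G| = 16 and 2 | 16, so subgroups of order 2 are possible by Lagrange.
The subgroups of order 2 are: {1, 15}; {1, 17}; {1, 31}.
So G has 3 subgroups of order 2.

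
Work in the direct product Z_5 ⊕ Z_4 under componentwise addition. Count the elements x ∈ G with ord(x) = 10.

An element (a,b) has order lcm(ord(a), ord(b)); count pairs with lcm equal to 10.
Enumerating gives 4 such elements.

4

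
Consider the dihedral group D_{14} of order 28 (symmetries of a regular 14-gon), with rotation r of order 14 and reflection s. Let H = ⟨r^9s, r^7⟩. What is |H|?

4

|⟨r^9s⟩| = 2 and |⟨r^7⟩| = 2, so |H| is a multiple of lcm(2, 2) = 2 and divides |G| = 28.
Closing under the operation: H = {e, r^7, r^2s, r^9s}, so |H| = 4.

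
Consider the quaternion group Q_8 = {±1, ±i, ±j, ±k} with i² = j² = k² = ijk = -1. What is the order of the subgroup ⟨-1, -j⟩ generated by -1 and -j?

|⟨-1⟩| = 2 and |⟨-j⟩| = 4, so |H| is a multiple of lcm(2, 4) = 4 and divides |G| = 8.
Closing under the operation: H = {1, -1, j, -j}, so |H| = 4.

4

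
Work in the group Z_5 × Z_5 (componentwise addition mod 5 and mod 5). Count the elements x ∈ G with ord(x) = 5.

24

An element (a,b) has order lcm(ord(a), ord(b)); count pairs with lcm equal to 5.
Enumerating gives 24 such elements.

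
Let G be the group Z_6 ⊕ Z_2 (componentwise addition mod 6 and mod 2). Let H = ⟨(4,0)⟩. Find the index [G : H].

4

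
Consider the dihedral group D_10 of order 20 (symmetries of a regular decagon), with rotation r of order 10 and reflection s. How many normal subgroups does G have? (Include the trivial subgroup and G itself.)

G has 22 subgroups. Checking conjugation-invariance by order — order 1: 1/1 normal; order 2: 1/11 normal; order 4: 0/5 normal; order 5: 1/1 normal; order 10: 3/3 normal; order 20: 1/1 normal.
Total normal subgroups: 7.

7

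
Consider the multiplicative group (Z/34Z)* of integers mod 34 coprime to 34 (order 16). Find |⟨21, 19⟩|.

|⟨21⟩| = 4 and |⟨19⟩| = 8, so |H| is a multiple of lcm(4, 8) = 8 and divides |G| = 16.
Closing under the operation: H = {1, 9, 13, 15, 19, 21, 25, 33}, so |H| = 8.

8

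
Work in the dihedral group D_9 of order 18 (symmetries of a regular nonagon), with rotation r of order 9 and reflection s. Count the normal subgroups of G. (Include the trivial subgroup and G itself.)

G has 16 subgroups. Checking conjugation-invariance by order — order 1: 1/1 normal; order 2: 0/9 normal; order 3: 1/1 normal; order 6: 0/3 normal; order 9: 1/1 normal; order 18: 1/1 normal.
Total normal subgroups: 4.

4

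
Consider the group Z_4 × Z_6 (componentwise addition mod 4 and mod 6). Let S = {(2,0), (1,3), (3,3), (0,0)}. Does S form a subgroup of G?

Yes

|S| = 4 divides |G| = 24, consistent with Lagrange.
S contains the identity, every element's inverse is in S, and S is closed under +: it is a subgroup.
In fact S = ⟨(3,3)⟩.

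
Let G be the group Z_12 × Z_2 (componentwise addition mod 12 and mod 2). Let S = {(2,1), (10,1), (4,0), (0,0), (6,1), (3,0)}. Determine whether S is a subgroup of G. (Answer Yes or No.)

No

(4,0) ∈ S but its inverse (8,0) ∉ S, so S is not a subgroup.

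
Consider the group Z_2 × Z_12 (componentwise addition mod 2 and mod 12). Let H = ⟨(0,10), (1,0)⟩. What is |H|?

12

|⟨(0,10)⟩| = 6 and |⟨(1,0)⟩| = 2, so |H| is a multiple of lcm(6, 2) = 6 and divides |G| = 24.
Closing under the operation: H = {(0,0), (0,2), (0,4), (0,6), (0,8), (0,10), (1,0), (1,2), (1,4), (1,6), (1,8), (1,10)}, so |H| = 12.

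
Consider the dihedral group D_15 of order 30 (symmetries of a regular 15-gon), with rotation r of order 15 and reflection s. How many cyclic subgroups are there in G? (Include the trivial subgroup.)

19

Group the elements of G by the cyclic subgroup they generate; each cyclic subgroup of order d accounts for φ(d) elements.
Cyclic subgroups by order — order 1: 1; order 2: 15; order 3: 1; order 5: 1; order 15: 1.
Total: 19.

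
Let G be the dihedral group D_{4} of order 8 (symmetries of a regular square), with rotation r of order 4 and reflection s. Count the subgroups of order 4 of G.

|G| = 8 and 4 | 8, so subgroups of order 4 are possible by Lagrange.
The subgroups of order 4 are: {e, r, r^2, r^3}; {e, r^2, s, r^2s}; {e, r^2, rs, r^3s}.
So G has 3 subgroups of order 4.

3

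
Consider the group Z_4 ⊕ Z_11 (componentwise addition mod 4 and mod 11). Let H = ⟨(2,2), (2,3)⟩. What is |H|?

|⟨(2,2)⟩| = 22 and |⟨(2,3)⟩| = 22, so |H| is a multiple of lcm(22, 22) = 22 and divides |G| = 44.
Closing under the operation: H = {(0,0), (0,1), (0,2), (0,3), (0,4), (0,5), (0,6), (0,7), (0,8), (0,9), (0,10), (2,0), (2,1), (2,2), (2,3), (2,4), (2,5), (2,6), (2,7), (2,8), (2,9), (2,10)}, so |H| = 22.

22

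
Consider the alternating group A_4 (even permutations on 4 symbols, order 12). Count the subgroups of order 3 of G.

|G| = 12 and 3 | 12, so subgroups of order 3 are possible by Lagrange.
The subgroups of order 3 are: {e, (1 2 3), (1 3 2)}; {e, (1 2 4), (1 4 2)}; {e, (1 3 4), (1 4 3)}; {e, (2 3 4), (2 4 3)}.
So G has 4 subgroups of order 3.

4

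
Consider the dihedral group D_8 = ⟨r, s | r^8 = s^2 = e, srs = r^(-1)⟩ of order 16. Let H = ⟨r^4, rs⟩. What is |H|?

|⟨r^4⟩| = 2 and |⟨rs⟩| = 2, so |H| is a multiple of lcm(2, 2) = 2 and divides |G| = 16.
Closing under the operation: H = {e, r^4, rs, r^5s}, so |H| = 4.

4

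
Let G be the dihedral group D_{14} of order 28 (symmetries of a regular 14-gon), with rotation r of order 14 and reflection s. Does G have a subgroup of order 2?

2 | 28. A subgroup of order 2 is {e, r^10s}.

Yes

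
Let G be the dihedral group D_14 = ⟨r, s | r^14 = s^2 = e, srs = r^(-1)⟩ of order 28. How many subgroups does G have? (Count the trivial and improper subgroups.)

28

|G| = 28, so by Lagrange every subgroup order divides 28. Divisors: 1, 2, 4, 7, 14, 28.
Subgroups by order — order 1: 1; order 2: 15; order 4: 7; order 7: 1; order 14: 3; order 28: 1.
Total: 1 + 15 + 7 + 1 + 3 + 1 = 28.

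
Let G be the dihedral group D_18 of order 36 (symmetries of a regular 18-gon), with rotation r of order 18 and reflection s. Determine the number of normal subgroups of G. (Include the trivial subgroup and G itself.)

9

G has 45 subgroups. Checking conjugation-invariance by order — order 1: 1/1 normal; order 2: 1/19 normal; order 3: 1/1 normal; order 4: 0/9 normal; order 6: 1/7 normal; order 9: 1/1 normal; order 12: 0/3 normal; order 18: 3/3 normal; order 36: 1/1 normal.
Total normal subgroups: 9.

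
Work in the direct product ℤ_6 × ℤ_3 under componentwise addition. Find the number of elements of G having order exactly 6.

An element (a,b) has order lcm(ord(a), ord(b)); count pairs with lcm equal to 6.
Enumerating gives 8 such elements.

8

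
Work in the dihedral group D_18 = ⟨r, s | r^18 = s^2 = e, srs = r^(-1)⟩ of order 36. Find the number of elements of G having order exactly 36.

0

No element of G has order 36 (even though 36 | 36).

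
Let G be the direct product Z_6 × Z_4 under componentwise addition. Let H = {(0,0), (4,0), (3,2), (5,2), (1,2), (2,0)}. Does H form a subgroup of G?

Yes

|H| = 6 divides |G| = 24, consistent with Lagrange.
H contains the identity, every element's inverse is in H, and H is closed under +: it is a subgroup.
In fact H = ⟨(1,2)⟩.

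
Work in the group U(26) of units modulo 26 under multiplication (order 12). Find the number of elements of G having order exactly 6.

2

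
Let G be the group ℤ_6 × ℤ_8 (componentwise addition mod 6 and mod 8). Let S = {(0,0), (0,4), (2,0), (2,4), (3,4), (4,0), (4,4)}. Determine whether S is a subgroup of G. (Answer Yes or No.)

|S| = 7 does not divide |G| = 48, so by Lagrange S is not a subgroup.

No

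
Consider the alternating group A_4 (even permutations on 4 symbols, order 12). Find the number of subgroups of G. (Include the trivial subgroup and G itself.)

10

|G| = 12, so by Lagrange every subgroup order divides 12. Divisors: 1, 2, 3, 4, 6, 12.
Subgroups by order — order 1: 1; order 2: 3; order 3: 4; order 4: 1; order 6: 0; order 12: 1.
Total: 1 + 3 + 4 + 1 + 0 + 1 = 10.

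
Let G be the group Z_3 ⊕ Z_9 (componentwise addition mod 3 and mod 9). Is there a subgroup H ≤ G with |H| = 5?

5 does not divide |G| = 27, so by Lagrange no subgroup of order 5 exists.

No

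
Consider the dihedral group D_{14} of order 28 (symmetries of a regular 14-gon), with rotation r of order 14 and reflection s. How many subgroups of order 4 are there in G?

7

|G| = 28 and 4 | 28, so subgroups of order 4 are possible by Lagrange.
The subgroups of order 4 are: {e, r^7, r^3s, r^10s}; {e, r^7, r^4s, r^11s}; {e, r^7, r^5s, r^12s}; {e, r^7, r^6s, r^13s}; … (7 in all).
So G has 7 subgroups of order 4.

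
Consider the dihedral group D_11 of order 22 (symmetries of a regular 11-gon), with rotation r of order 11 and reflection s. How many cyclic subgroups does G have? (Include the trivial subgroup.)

13

Group the elements of G by the cyclic subgroup they generate; each cyclic subgroup of order d accounts for φ(d) elements.
Cyclic subgroups by order — order 1: 1; order 2: 11; order 11: 1.
Total: 13.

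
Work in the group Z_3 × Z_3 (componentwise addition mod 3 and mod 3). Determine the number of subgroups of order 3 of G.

|G| = 9 and 3 | 9, so subgroups of order 3 are possible by Lagrange.
The subgroups of order 3 are: {(0,0), (0,1), (0,2)}; {(0,0), (1,0), (2,0)}; {(0,0), (1,1), (2,2)}; {(0,0), (1,2), (2,1)}.
So G has 4 subgroups of order 3.

4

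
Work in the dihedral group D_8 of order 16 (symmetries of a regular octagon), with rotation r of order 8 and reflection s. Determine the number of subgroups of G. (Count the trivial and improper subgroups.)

19

|G| = 16, so by Lagrange every subgroup order divides 16. Divisors: 1, 2, 4, 8, 16.
Subgroups by order — order 1: 1; order 2: 9; order 4: 5; order 8: 3; order 16: 1.
Total: 1 + 9 + 5 + 3 + 1 = 19.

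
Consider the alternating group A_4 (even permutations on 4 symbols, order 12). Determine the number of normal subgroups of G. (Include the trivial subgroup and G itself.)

G has 10 subgroups. Checking conjugation-invariance by order — order 1: 1/1 normal; order 2: 0/3 normal; order 3: 0/4 normal; order 4: 1/1 normal; order 12: 1/1 normal.
Total normal subgroups: 3.

3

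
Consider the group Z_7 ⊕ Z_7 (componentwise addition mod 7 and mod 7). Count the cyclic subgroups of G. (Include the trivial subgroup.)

A cyclic subgroup of order d is generated by each of its φ(d) elements of order d, so the cyclic subgroups of order d number (#elements of order d)/φ(d).
Cyclic subgroups by order — order 1: 1; order 7: 8.
Total: 9.

9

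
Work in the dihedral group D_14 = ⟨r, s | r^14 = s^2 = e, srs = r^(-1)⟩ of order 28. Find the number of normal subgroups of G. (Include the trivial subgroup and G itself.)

7

G has 28 subgroups. Checking conjugation-invariance by order — order 1: 1/1 normal; order 2: 1/15 normal; order 4: 0/7 normal; order 7: 1/1 normal; order 14: 3/3 normal; order 28: 1/1 normal.
Total normal subgroups: 7.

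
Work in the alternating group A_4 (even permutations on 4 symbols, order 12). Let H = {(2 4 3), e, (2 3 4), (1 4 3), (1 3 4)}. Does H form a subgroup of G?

No

|H| = 5 does not divide |G| = 12, so by Lagrange H is not a subgroup.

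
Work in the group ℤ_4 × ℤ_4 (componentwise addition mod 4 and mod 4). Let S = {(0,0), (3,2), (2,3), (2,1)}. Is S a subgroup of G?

No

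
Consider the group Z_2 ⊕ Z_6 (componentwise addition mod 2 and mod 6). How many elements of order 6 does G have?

An element (a,b) has order lcm(ord(a), ord(b)); count pairs with lcm equal to 6.
Enumerating gives 6 such elements.

6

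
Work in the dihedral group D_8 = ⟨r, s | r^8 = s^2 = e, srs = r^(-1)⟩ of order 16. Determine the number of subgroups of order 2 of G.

|G| = 16 and 2 | 16, so subgroups of order 2 are possible by Lagrange.
The subgroups of order 2 are: {e, r^2s}; {e, r^3s}; {e, r^4}; {e, r^4s}; … (9 in all).
So G has 9 subgroups of order 2.

9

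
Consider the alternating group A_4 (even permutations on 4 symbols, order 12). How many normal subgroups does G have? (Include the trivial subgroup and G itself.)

G has 10 subgroups. Checking conjugation-invariance by order — order 1: 1/1 normal; order 2: 0/3 normal; order 3: 0/4 normal; order 4: 1/1 normal; order 12: 1/1 normal.
Total normal subgroups: 3.

3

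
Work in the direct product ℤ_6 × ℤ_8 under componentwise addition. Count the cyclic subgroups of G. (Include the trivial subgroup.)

16

Group the elements of G by the cyclic subgroup they generate; each cyclic subgroup of order d accounts for φ(d) elements.
Cyclic subgroups by order — order 1: 1; order 2: 3; order 3: 1; order 4: 2; order 6: 3; order 8: 2; order 12: 2; order 24: 2.
Total: 16.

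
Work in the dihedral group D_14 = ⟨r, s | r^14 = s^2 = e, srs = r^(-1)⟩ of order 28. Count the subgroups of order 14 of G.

3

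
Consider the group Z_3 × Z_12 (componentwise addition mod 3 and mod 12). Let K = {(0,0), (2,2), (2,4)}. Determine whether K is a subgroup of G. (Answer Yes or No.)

(2,4) ∈ K but its inverse (1,8) ∉ K, so K is not a subgroup.

No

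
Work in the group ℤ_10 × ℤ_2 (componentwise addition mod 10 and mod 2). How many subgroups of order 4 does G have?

1

|G| = 20 and 4 | 20, so subgroups of order 4 are possible by Lagrange.
The subgroups of order 4 are: {(0,0), (0,1), (5,0), (5,1)}.
So G has 1 subgroup of order 4.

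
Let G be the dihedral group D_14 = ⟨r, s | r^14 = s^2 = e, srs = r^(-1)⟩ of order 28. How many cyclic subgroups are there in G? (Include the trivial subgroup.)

18

A cyclic subgroup of order d is generated by each of its φ(d) elements of order d, so the cyclic subgroups of order d number (#elements of order d)/φ(d).
Cyclic subgroups by order — order 1: 1; order 2: 15; order 7: 1; order 14: 1.
Total: 18.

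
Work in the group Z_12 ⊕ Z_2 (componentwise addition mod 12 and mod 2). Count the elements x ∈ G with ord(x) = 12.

8

An element (a,b) has order lcm(ord(a), ord(b)); count pairs with lcm equal to 12.
Enumerating gives 8 such elements.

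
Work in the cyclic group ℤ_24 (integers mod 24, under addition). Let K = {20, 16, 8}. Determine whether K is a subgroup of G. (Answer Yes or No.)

No

The identity 0 ∉ K, so K is not a subgroup.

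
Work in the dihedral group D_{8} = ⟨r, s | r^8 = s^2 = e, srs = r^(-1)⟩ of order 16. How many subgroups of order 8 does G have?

3

|G| = 16 and 8 | 16, so subgroups of order 8 are possible by Lagrange.
The subgroups of order 8 are: {e, r, r^2, r^3, r^4, r^5, r^6, r^7}; {e, r^2, r^4, r^6, s, r^2s, r^4s, r^6s}; {e, r^2, r^4, r^6, rs, r^3s, r^5s, r^7s}.
So G has 3 subgroups of order 8.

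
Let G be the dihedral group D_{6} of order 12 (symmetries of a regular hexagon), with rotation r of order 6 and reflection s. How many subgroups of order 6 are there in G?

|G| = 12 and 6 | 12, so subgroups of order 6 are possible by Lagrange.
The subgroups of order 6 are: {e, r, r^2, r^3, r^4, r^5}; {e, r^2, r^4, s, r^2s, r^4s}; {e, r^2, r^4, rs, r^3s, r^5s}.
So G has 3 subgroups of order 6.

3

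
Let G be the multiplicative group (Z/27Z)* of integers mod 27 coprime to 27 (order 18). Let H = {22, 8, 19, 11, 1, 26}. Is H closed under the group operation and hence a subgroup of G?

No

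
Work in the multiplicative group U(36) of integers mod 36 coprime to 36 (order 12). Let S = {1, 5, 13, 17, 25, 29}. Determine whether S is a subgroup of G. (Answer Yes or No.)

|S| = 6 divides |G| = 12, consistent with Lagrange.
S contains the identity, every element's inverse is in S, and S is closed under ·: it is a subgroup.
In fact S = ⟨29⟩.

Yes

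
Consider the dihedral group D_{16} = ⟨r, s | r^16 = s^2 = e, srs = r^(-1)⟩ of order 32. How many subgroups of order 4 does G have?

|G| = 32 and 4 | 32, so subgroups of order 4 are possible by Lagrange.
The subgroups of order 4 are: {e, r^8, r^2s, r^10s}; {e, r^8, r^3s, r^11s}; {e, r^4, r^8, r^12}; {e, r^8, r^4s, r^12s}; … (9 in all).
So G has 9 subgroups of order 4.

9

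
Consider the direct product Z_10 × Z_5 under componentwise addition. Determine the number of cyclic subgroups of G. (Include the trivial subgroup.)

14

Each element a generates a cyclic subgroup ⟨a⟩; distinct elements may generate the same one (a cyclic group of order d has φ(d) generators).
Cyclic subgroups by order — order 1: 1; order 2: 1; order 5: 6; order 10: 6.
Total: 14.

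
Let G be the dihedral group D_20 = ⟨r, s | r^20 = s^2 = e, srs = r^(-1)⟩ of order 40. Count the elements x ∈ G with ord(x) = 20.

The elements of order 20 are: r, r^3, r^7, r^9, r^11, r^13, r^17, r^19.
That's 8.

8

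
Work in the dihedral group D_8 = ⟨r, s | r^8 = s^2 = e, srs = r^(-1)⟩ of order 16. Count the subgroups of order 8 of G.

|G| = 16 and 8 | 16, so subgroups of order 8 are possible by Lagrange.
The subgroups of order 8 are: {e, r, r^2, r^3, r^4, r^5, r^6, r^7}; {e, r^2, r^4, r^6, s, r^2s, r^4s, r^6s}; {e, r^2, r^4, r^6, rs, r^3s, r^5s, r^7s}.
So G has 3 subgroups of order 8.

3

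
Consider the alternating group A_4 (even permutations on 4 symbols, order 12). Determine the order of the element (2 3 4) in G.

3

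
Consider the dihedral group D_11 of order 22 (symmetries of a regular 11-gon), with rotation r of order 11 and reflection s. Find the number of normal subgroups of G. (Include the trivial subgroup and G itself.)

3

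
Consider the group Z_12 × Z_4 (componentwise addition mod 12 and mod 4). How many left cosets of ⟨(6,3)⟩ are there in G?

|⟨(6,3)⟩| = 4 and |G| = 48.
By Lagrange, [G : H] = |G|/|H| = 48/4 = 12.

12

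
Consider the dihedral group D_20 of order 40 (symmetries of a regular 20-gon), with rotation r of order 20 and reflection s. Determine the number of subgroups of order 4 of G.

|G| = 40 and 4 | 40, so subgroups of order 4 are possible by Lagrange.
The subgroups of order 4 are: {e, r^10, s, r^10s}; {e, r^10, rs, r^11s}; {e, r^10, r^2s, r^12s}; {e, r^10, r^3s, r^13s}; … (11 in all).
So G has 11 subgroups of order 4.

11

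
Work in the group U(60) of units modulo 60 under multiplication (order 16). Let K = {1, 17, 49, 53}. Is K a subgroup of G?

|K| = 4 divides |G| = 16, consistent with Lagrange.
K contains the identity, every element's inverse is in K, and K is closed under ·: it is a subgroup.
In fact K = ⟨53⟩.

Yes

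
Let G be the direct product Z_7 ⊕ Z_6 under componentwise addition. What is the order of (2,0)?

The order of (2,0) in Z_7 × Z_6 is lcm(ord(2) in Z_7, ord(0) in Z_6).
ord(2) = 7 and ord(0) = 1, so |⟨(2,0)⟩| = lcm(7, 1) = 7.

7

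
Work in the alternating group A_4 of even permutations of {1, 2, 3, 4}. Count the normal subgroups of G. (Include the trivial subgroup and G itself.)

3

G has 10 subgroups. Checking conjugation-invariance by order — order 1: 1/1 normal; order 2: 0/3 normal; order 3: 0/4 normal; order 4: 1/1 normal; order 12: 1/1 normal.
Total normal subgroups: 3.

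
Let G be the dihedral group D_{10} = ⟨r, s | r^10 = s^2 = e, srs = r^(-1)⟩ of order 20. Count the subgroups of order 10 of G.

|G| = 20 and 10 | 20, so subgroups of order 10 are possible by Lagrange.
The subgroups of order 10 are: {e, r, r^2, r^3, r^4, r^5, r^6, r^7, r^8, r^9}; {e, r^2, r^4, r^6, r^8, s, r^2s, r^4s, r^6s, r^8s}; {e, r^2, r^4, r^6, r^8, rs, r^3s, r^5s, r^7s, r^9s}.
So G has 3 subgroups of order 10.

3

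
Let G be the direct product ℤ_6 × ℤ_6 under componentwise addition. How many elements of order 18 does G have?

0

An element (a,b) has order lcm(ord(a), ord(b)); count pairs with lcm equal to 18.
Enumerating gives 0 such elements.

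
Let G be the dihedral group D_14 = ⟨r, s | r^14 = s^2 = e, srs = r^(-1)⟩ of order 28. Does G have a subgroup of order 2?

Yes

2 | 28. A subgroup of order 2 is {e, r^10s}.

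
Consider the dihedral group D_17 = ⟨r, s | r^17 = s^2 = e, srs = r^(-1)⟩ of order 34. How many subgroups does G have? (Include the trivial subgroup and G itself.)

|G| = 34, so by Lagrange every subgroup order divides 34. Divisors: 1, 2, 17, 34.
Subgroups by order — order 1: 1; order 2: 17; order 17: 1; order 34: 1.
Total: 1 + 17 + 1 + 1 = 20.

20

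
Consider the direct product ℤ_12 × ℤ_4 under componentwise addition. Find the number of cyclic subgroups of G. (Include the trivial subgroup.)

20

A cyclic subgroup of order d is generated by each of its φ(d) elements of order d, so the cyclic subgroups of order d number (#elements of order d)/φ(d).
Cyclic subgroups by order — order 1: 1; order 2: 3; order 3: 1; order 4: 6; order 6: 3; order 12: 6.
Total: 20.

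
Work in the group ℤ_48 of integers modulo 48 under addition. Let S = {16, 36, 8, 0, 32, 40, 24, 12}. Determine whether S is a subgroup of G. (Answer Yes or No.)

Closure fails: 32 + 36 = 20 ∉ S. So S is not a subgroup.

No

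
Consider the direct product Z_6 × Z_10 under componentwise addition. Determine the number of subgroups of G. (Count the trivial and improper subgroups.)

20

|G| = 60, so by Lagrange every subgroup order divides 60. Divisors: 1, 2, 3, 4, 5, 6, 10, 12, 15, 20, 30, 60.
Subgroups by order — order 1: 1; order 2: 3; order 3: 1; order 4: 1; order 5: 1; order 6: 3; order 10: 3; order 12: 1; order 15: 1; order 20: 1; order 30: 3; order 60: 1.
Total: 1 + 3 + 1 + 1 + 1 + 3 + 3 + 1 + 1 + 1 + 3 + 1 = 20.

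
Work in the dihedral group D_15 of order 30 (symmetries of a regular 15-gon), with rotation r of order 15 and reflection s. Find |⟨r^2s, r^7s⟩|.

6

|⟨r^2s⟩| = 2 and |⟨r^7s⟩| = 2, so |H| is a multiple of lcm(2, 2) = 2 and divides |G| = 30.
Closing under the operation: H = {e, r^5, r^10, r^2s, r^7s, r^12s}, so |H| = 6.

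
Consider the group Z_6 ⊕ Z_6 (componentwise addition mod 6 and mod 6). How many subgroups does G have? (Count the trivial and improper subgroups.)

|G| = 36, so by Lagrange every subgroup order divides 36. Divisors: 1, 2, 3, 4, 6, 9, 12, 18, 36.
Subgroups by order — order 1: 1; order 2: 3; order 3: 4; order 4: 1; order 6: 12; order 9: 1; order 12: 4; order 18: 3; order 36: 1.
Total: 1 + 3 + 4 + 1 + 12 + 1 + 4 + 3 + 1 = 30.

30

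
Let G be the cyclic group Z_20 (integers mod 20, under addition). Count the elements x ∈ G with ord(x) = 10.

In a cyclic group of order 20, the number of elements of order d (for d | 20) is φ(d).
φ(10) = 4.

4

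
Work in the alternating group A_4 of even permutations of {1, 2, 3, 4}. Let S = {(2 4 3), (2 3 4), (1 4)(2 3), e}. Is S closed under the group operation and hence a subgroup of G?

Closure fails: (2 4 3) ∘ (1 4)(2 3) = (1 3 4) ∉ S. So S is not a subgroup.

No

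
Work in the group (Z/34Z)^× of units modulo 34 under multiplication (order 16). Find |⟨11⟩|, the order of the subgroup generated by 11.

Compute successive powers of 11 mod 34: 11, 19, 5, 21, 27, 25, 3, 33, …; 11^16 ≡ 1 (mod 34).
So |⟨11⟩| = 16.

16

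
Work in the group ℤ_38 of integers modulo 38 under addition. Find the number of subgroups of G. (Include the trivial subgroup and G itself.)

A cyclic group of order 38 has exactly one subgroup for each divisor of 38.
Divisors of 38: 1, 2, 19, 38.
So ℤ_38 has 4 subgroups.

4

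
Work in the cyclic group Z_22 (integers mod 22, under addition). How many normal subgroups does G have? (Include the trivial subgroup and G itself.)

4

G is abelian, so every subgroup is normal.
G has 4 subgroups in total, hence 4 normal subgroups.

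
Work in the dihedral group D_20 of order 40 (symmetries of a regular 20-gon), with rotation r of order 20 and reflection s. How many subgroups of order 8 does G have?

5

|G| = 40 and 8 | 40, so subgroups of order 8 are possible by Lagrange.
The subgroups of order 8 are: {e, r^5, r^10, r^15, s, r^5s, r^10s, r^15s}; {e, r^5, r^10, r^15, rs, r^6s, r^11s, r^16s}; {e, r^5, r^10, r^15, r^2s, r^7s, r^12s, r^17s}; {e, r^5, r^10, r^15, r^3s, r^8s, r^13s, r^18s}; … (5 in all).
So G has 5 subgroups of order 8.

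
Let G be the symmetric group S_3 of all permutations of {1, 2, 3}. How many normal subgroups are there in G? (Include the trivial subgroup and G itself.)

G has 6 subgroups. Checking conjugation-invariance by order — order 1: 1/1 normal; order 2: 0/3 normal; order 3: 1/1 normal; order 6: 1/1 normal.
Total normal subgroups: 3.

3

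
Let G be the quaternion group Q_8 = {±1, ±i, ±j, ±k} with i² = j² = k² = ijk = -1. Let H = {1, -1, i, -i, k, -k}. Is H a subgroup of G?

|H| = 6 does not divide |G| = 8, so by Lagrange H is not a subgroup.

No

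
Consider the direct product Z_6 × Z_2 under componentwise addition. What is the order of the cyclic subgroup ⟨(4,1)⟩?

The order of (4,1) in Z_6 × Z_2 is lcm(ord(4) in Z_6, ord(1) in Z_2).
ord(4) = 3 and ord(1) = 2, so |⟨(4,1)⟩| = lcm(3, 2) = 6.

6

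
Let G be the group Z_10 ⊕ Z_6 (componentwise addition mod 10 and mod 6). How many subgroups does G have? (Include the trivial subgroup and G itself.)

20

|G| = 60, so by Lagrange every subgroup order divides 60. Divisors: 1, 2, 3, 4, 5, 6, 10, 12, 15, 20, 30, 60.
Subgroups by order — order 1: 1; order 2: 3; order 3: 1; order 4: 1; order 5: 1; order 6: 3; order 10: 3; order 12: 1; order 15: 1; order 20: 1; order 30: 3; order 60: 1.
Total: 1 + 3 + 1 + 1 + 1 + 3 + 3 + 1 + 1 + 1 + 3 + 1 = 20.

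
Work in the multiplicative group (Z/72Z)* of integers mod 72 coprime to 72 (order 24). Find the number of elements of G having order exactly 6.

14

Enumerating element orders in G gives 14 elements of order 6.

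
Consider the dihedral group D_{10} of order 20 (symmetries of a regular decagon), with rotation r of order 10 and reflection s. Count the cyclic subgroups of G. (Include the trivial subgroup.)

14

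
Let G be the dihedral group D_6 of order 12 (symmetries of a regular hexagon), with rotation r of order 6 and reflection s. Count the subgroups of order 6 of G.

3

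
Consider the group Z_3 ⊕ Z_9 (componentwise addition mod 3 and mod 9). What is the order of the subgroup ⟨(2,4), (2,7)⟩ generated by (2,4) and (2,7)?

9

|⟨(2,4)⟩| = 9 and |⟨(2,7)⟩| = 9, so |H| is a multiple of lcm(9, 9) = 9 and divides |G| = 27.
Closing under the operation: H = {(0,0), (0,3), (0,6), (1,2), (1,5), (1,8), (2,1), (2,4), (2,7)}, so |H| = 9.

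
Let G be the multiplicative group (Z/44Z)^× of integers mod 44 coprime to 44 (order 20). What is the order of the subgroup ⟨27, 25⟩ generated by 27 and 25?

|⟨27⟩| = 10 and |⟨25⟩| = 5, so |H| is a multiple of lcm(10, 5) = 10 and divides |G| = 20.
Closing under the operation: H = {1, 3, 5, 9, 15, 23, 25, 27, 31, 37}, so |H| = 10.

10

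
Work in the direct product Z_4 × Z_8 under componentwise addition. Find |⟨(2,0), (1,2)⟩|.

8

|⟨(2,0)⟩| = 2 and |⟨(1,2)⟩| = 4, so |H| is a multiple of lcm(2, 4) = 4 and divides |G| = 32.
Closing under the operation: H = {(0,0), (0,4), (1,2), (1,6), (2,0), (2,4), (3,2), (3,6)}, so |H| = 8.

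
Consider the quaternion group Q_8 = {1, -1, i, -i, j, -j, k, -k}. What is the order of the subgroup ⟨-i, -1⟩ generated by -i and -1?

|⟨-i⟩| = 4 and |⟨-1⟩| = 2, so |H| is a multiple of lcm(4, 2) = 4 and divides |G| = 8.
Closing under the operation: H = {1, -1, i, -i}, so |H| = 4.

4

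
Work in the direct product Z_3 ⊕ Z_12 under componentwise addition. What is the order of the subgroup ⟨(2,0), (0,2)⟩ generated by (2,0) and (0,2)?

18

|⟨(2,0)⟩| = 3 and |⟨(0,2)⟩| = 6, so |H| is a multiple of lcm(3, 6) = 6 and divides |G| = 36.
Closing under the operation: H = {(0,0), (0,2), (0,4), (0,6), (0,8), (0,10), (1,0), (1,2), (1,4), (1,6), (1,8), (1,10), (2,0), (2,2), (2,4), (2,6), (2,8), (2,10)}, so |H| = 18.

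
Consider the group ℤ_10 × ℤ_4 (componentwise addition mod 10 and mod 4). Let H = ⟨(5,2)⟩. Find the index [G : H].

20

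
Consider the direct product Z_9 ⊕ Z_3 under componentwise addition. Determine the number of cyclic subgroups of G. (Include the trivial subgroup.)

8

A cyclic subgroup of order d is generated by each of its φ(d) elements of order d, so the cyclic subgroups of order d number (#elements of order d)/φ(d).
Cyclic subgroups by order — order 1: 1; order 3: 4; order 9: 3.
Total: 8.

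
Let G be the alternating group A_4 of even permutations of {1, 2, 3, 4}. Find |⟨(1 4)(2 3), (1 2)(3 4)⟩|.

|⟨(1 4)(2 3)⟩| = 2 and |⟨(1 2)(3 4)⟩| = 2, so |H| is a multiple of lcm(2, 2) = 2 and divides |G| = 12.
Closing under the operation: H = {e, (1 2)(3 4), (1 3)(2 4), (1 4)(2 3)}, so |H| = 4.

4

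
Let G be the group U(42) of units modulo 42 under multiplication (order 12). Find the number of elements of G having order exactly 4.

0

No element of G has order 4 (even though 4 | 12).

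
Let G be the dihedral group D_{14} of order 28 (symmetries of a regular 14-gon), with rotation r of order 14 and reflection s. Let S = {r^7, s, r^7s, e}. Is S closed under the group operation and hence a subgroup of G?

|S| = 4 divides |G| = 28, consistent with Lagrange.
S contains the identity, every element's inverse is in S, and S is closed under ·: it is a subgroup.

Yes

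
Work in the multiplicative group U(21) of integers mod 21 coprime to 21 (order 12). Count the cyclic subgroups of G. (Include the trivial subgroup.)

Each element a generates a cyclic subgroup ⟨a⟩; distinct elements may generate the same one (a cyclic group of order d has φ(d) generators).
Cyclic subgroups by order — order 1: 1; order 2: 3; order 3: 1; order 6: 3.
Total: 8.

8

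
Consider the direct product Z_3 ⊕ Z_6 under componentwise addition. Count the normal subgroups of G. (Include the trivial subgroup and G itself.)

G is abelian, so every subgroup is normal.
G has 12 subgroups in total, hence 12 normal subgroups.

12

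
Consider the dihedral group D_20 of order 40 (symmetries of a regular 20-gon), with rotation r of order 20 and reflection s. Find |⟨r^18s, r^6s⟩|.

10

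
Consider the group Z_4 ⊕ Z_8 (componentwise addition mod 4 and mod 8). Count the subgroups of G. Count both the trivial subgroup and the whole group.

22

|G| = 32, so by Lagrange every subgroup order divides 32. Divisors: 1, 2, 4, 8, 16, 32.
Subgroups by order — order 1: 1; order 2: 3; order 4: 7; order 8: 7; order 16: 3; order 32: 1.
Total: 1 + 3 + 7 + 7 + 3 + 1 = 22.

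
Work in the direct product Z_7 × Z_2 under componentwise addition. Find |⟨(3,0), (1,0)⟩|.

7

|⟨(3,0)⟩| = 7 and |⟨(1,0)⟩| = 7, so |H| is a multiple of lcm(7, 7) = 7 and divides |G| = 14.
Closing under the operation: H = {(0,0), (1,0), (2,0), (3,0), (4,0), (5,0), (6,0)}, so |H| = 7.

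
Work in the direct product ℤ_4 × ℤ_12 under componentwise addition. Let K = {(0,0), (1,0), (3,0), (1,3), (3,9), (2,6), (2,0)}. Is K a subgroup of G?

No

|K| = 7 does not divide |G| = 48, so by Lagrange K is not a subgroup.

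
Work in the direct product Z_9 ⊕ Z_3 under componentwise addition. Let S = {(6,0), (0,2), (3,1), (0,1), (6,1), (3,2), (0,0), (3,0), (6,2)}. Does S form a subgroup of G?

Yes

|S| = 9 divides |G| = 27, consistent with Lagrange.
S contains the identity, every element's inverse is in S, and S is closed under +: it is a subgroup.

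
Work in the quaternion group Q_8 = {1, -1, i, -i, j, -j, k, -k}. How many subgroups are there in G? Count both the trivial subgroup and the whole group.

|G| = 8, so by Lagrange every subgroup order divides 8. Divisors: 1, 2, 4, 8.
Subgroups by order — order 1: 1; order 2: 1; order 4: 3; order 8: 1.
Total: 1 + 1 + 3 + 1 = 6.

6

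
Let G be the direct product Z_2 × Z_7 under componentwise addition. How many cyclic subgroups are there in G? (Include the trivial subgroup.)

4

A cyclic subgroup of order d is generated by each of its φ(d) elements of order d, so the cyclic subgroups of order d number (#elements of order d)/φ(d).
Cyclic subgroups by order — order 1: 1; order 2: 1; order 7: 1; order 14: 1.
Total: 4.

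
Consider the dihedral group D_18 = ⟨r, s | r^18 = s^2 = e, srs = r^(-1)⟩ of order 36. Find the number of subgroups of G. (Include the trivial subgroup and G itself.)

45

|G| = 36, so by Lagrange every subgroup order divides 36. Divisors: 1, 2, 3, 4, 6, 9, 12, 18, 36.
Subgroups by order — order 1: 1; order 2: 19; order 3: 1; order 4: 9; order 6: 7; order 9: 1; order 12: 3; order 18: 3; order 36: 1.
Total: 1 + 19 + 1 + 9 + 7 + 1 + 3 + 3 + 1 = 45.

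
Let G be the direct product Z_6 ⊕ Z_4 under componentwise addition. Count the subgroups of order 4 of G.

3

|G| = 24 and 4 | 24, so subgroups of order 4 are possible by Lagrange.
The subgroups of order 4 are: {(0,0), (0,1), (0,2), (0,3)}; {(0,0), (0,2), (3,0), (3,2)}; {(0,0), (0,2), (3,1), (3,3)}.
So G has 3 subgroups of order 4.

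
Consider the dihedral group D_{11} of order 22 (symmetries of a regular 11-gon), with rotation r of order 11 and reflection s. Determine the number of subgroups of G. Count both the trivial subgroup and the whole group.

14

|G| = 22, so by Lagrange every subgroup order divides 22. Divisors: 1, 2, 11, 22.
Subgroups by order — order 1: 1; order 2: 11; order 11: 1; order 22: 1.
Total: 1 + 11 + 1 + 1 = 14.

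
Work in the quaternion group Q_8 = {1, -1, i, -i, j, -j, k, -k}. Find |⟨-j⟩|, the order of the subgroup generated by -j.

Computing powers of -j: the smallest k with (-j)^k = e is k = 4.

4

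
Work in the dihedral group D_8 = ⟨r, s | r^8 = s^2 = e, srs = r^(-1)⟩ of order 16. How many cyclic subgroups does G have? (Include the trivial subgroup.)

A cyclic subgroup of order d is generated by each of its φ(d) elements of order d, so the cyclic subgroups of order d number (#elements of order d)/φ(d).
Cyclic subgroups by order — order 1: 1; order 2: 9; order 4: 1; order 8: 1.
Total: 12.

12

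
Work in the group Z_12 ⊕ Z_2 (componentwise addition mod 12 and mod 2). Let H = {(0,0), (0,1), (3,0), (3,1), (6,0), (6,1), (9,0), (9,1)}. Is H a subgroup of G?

|H| = 8 divides |G| = 24, consistent with Lagrange.
H contains the identity, every element's inverse is in H, and H is closed under +: it is a subgroup.

Yes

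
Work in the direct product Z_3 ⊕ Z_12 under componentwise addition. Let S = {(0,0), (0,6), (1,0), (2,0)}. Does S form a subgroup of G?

Closure fails: (1,0) + (0,6) = (1,6) ∉ S. So S is not a subgroup.

No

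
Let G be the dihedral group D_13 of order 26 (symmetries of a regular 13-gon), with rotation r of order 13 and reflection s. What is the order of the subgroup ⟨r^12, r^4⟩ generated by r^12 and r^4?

|⟨r^12⟩| = 13 and |⟨r^4⟩| = 13, so |H| is a multiple of lcm(13, 13) = 13 and divides |G| = 26.
Closing under the operation: H = {e, r, r^2, r^3, r^4, r^5, r^6, r^7, r^8, r^9, r^10, r^11, r^12}, so |H| = 13.

13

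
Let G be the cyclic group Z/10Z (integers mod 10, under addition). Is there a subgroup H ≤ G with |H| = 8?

8 does not divide |G| = 10, so by Lagrange no subgroup of order 8 exists.

No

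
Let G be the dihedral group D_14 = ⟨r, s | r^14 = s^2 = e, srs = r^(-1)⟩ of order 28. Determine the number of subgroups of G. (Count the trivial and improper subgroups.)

28

|G| = 28, so by Lagrange every subgroup order divides 28. Divisors: 1, 2, 4, 7, 14, 28.
Subgroups by order — order 1: 1; order 2: 15; order 4: 7; order 7: 1; order 14: 3; order 28: 1.
Total: 1 + 15 + 7 + 1 + 3 + 1 = 28.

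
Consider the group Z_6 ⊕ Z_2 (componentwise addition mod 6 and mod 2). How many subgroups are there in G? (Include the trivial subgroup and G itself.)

|G| = 12, so by Lagrange every subgroup order divides 12. Divisors: 1, 2, 3, 4, 6, 12.
Subgroups by order — order 1: 1; order 2: 3; order 3: 1; order 4: 1; order 6: 3; order 12: 1.
Total: 1 + 3 + 1 + 1 + 3 + 1 = 10.

10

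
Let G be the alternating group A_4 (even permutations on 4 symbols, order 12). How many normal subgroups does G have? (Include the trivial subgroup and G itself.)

3

G has 10 subgroups. Checking conjugation-invariance by order — order 1: 1/1 normal; order 2: 0/3 normal; order 3: 0/4 normal; order 4: 1/1 normal; order 12: 1/1 normal.
Total normal subgroups: 3.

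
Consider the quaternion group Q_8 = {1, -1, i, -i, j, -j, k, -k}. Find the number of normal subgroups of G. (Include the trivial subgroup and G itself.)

6

G has 6 subgroups. Checking conjugation-invariance by order — order 1: 1/1 normal; order 2: 1/1 normal; order 4: 3/3 normal; order 8: 1/1 normal.
Total normal subgroups: 6.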